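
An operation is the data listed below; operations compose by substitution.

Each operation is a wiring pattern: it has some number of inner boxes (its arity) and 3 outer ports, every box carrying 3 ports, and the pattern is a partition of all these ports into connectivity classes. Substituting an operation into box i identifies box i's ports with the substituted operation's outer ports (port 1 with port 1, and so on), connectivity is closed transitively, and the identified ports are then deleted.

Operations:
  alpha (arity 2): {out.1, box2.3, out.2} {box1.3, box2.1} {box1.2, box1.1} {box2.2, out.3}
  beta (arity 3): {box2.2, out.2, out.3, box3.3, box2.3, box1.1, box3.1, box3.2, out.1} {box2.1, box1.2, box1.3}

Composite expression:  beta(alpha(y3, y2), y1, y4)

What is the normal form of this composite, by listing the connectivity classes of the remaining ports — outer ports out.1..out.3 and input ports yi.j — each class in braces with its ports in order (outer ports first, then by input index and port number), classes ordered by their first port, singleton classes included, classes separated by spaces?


{out.1, out.2, out.3, y1.1, y1.2, y1.3, y2.2, y2.3, y4.1, y4.2, y4.3} {y2.1, y3.3} {y3.1, y3.2}

Treat the ports identified at beta as solder joints: merge, then drop.
alpha over (y3, y2) gives {out.1, out.2, y2.3} {out.3, y2.2} {y2.1, y3.3} {y3.1, y3.2}, out.j being that stage's outer ports
beta over (y3, y2, y1, y4) gives {out.1, out.2, out.3, y1.1, y1.2, y1.3, y2.2, y2.3, y4.1, y4.2, y4.3} {y2.1, y3.3} {y3.1, y3.2}, out.j being that stage's outer ports


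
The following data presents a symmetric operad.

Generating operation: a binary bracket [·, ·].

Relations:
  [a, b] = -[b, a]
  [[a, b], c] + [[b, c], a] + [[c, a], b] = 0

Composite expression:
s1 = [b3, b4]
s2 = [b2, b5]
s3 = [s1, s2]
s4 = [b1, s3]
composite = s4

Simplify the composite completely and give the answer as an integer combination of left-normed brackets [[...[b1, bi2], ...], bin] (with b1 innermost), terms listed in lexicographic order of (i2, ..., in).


-[[[[b1, b2], b5], b3], b4] + [[[[b1, b2], b5], b4], b3] + [[[[b1, b3], b4], b2], b5] - [[[[b1, b3], b4], b5], b2] - [[[[b1, b4], b3], b2], b5] + [[[[b1, b4], b3], b5], b2] + [[[[b1, b5], b2], b3], b4] - [[[[b1, b5], b2], b4], b3]

Expand each bracket as ab - ba; the b1-initial words give the coefficients.
Composite bracket: [b1, [[b3, b4], [b2, b5]]]
Full expansion: 16 signed words from ab - ba (2^4 = 16).
Collect the words opening with b1:
  sign of b1b2b5b3b4 is -1, so it contributes -[[[[b1, b2], b5], b3], b4]
  sign of b1b2b5b4b3 is +1, so it contributes +[[[[b1, b2], b5], b4], b3]
  sign of b1b3b4b2b5 is +1, so it contributes +[[[[b1, b3], b4], b2], b5]
  sign of b1b3b4b5b2 is -1, so it contributes -[[[[b1, b3], b4], b5], b2]
  sign of b1b4b3b2b5 is -1, so it contributes -[[[[b1, b4], b3], b2], b5]
  sign of b1b4b3b5b2 is +1, so it contributes +[[[[b1, b4], b3], b5], b2]
  sign of b1b5b2b3b4 is +1, so it contributes +[[[[b1, b5], b2], b3], b4]
  sign of b1b5b2b4b3 is -1, so it contributes -[[[[b1, b5], b2], b4], b3]


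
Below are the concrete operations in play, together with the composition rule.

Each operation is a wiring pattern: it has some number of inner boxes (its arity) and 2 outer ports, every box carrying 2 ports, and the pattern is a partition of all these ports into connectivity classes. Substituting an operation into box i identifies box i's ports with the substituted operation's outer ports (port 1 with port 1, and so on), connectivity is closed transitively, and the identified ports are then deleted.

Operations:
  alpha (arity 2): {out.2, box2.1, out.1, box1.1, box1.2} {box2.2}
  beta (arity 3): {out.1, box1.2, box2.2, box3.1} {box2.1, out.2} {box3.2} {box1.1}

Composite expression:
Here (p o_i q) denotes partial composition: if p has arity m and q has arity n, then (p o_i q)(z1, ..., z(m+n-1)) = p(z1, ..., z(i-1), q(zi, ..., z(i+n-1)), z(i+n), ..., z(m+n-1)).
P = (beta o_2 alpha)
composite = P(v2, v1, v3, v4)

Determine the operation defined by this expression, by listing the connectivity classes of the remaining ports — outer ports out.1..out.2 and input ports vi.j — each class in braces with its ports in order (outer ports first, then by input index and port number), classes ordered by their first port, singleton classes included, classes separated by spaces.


{out.1, out.2, v1.1, v1.2, v2.2, v3.1, v4.1} {v2.1} {v3.2} {v4.2}

Substituting into beta glues patterns; closure does the rest.
through alpha, on inputs (v1, v3): {out.1, out.2, v1.1, v1.2, v3.1} {v3.2} (out.j = stage outer ports)
through beta, on inputs (v2, v1, v3, v4): {out.1, out.2, v1.1, v1.2, v2.2, v3.1, v4.1} {v2.1} {v3.2} {v4.2} (out.j = stage outer ports)


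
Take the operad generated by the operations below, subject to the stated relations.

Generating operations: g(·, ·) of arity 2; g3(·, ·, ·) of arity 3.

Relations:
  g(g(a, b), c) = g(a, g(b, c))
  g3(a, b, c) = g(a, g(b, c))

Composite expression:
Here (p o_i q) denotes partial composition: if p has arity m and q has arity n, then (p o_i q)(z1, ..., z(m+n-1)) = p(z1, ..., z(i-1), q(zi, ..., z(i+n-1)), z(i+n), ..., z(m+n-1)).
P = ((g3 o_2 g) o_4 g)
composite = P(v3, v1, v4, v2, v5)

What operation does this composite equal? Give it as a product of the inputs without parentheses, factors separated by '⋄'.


v3 ⋄ v1 ⋄ v4 ⋄ v2 ⋄ v5


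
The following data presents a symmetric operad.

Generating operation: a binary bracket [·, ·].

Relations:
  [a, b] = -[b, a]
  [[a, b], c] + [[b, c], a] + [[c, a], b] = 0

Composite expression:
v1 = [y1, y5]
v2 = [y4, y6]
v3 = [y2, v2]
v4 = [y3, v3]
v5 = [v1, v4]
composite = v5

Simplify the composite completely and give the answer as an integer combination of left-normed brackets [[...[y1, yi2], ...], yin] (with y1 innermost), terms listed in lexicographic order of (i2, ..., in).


-[[[[[y1, y5], y2], y4], y6], y3] + [[[[[y1, y5], y2], y6], y4], y3] + [[[[[y1, y5], y3], y2], y4], y6] - [[[[[y1, y5], y3], y2], y6], y4] - [[[[[y1, y5], y3], y4], y6], y2] + [[[[[y1, y5], y3], y6], y4], y2] + [[[[[y1, y5], y4], y6], y2], y3] - [[[[[y1, y5], y6], y4], y2], y3]


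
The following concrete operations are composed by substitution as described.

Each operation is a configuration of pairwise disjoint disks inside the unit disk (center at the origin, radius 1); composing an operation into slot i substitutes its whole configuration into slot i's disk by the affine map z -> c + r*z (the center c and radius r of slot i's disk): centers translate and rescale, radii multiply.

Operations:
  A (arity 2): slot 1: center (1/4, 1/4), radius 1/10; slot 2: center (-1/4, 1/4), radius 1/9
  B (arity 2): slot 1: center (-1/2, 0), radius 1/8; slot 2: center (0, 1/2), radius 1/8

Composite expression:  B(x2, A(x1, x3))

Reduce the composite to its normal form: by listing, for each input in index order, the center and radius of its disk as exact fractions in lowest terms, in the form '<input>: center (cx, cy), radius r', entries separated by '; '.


x1: center (1/32, 17/32), radius 1/80; x2: center (-1/2, 0), radius 1/8; x3: center (-1/32, 17/32), radius 1/72

Each x-disk chains the slot maps above it in B; radii multiply.
input x2: composing its 1 substitution step yields center (-1/2, 0), radius 1/8
input x1: composing its 2 substitution steps yields center (1/32, 17/32), radius 1/80
input x3: composing its 2 substitution steps yields center (-1/32, 17/32), radius 1/72


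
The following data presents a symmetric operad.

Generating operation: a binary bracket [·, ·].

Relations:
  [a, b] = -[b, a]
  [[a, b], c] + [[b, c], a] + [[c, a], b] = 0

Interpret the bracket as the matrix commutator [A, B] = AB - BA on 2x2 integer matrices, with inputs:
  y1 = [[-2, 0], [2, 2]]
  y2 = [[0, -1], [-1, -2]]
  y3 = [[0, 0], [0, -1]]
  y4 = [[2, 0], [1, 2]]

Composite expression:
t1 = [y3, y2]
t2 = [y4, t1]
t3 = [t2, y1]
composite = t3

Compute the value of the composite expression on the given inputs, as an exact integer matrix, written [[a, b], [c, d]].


[y3, y2] = [[0, -1], [1, 0]]
[y4, [y3, y2]] = [[1, 0], [0, -1]]
[[y4, [y3, y2]], y1] = [[0, 0], [-4, 0]]

[[0, 0], [-4, 0]]


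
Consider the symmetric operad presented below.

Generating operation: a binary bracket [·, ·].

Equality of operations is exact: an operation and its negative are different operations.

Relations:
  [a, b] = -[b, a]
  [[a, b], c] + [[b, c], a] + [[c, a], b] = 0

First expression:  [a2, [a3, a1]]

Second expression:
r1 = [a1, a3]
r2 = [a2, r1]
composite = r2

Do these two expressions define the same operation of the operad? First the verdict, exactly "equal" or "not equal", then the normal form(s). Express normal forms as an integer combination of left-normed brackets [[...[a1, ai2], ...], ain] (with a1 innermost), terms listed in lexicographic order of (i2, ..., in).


not equal: they reduce to [[a1, a3], a2] and -[[a1, a3], a2]

Reducing the first expression gives [[a1, a3], a2]
Reducing the second expression gives -[[a1, a3], a2]
The normal forms differ: not equal.


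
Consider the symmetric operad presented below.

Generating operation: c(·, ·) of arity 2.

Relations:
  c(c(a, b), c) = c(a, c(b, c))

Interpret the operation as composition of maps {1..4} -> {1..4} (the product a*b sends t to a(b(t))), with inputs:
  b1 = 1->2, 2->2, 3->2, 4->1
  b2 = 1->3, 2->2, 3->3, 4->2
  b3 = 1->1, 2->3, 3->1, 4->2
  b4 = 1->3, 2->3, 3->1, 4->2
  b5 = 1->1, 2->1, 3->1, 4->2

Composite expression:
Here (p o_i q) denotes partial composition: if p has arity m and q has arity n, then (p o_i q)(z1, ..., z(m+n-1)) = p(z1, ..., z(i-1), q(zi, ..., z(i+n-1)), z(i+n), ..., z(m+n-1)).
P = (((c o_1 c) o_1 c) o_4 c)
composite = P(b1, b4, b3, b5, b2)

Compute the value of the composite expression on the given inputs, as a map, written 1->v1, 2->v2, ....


c(b1, b4) = 1->2, 2->2, 3->2, 4->2
c(c(b1, b4), b3) = 1->2, 2->2, 3->2, 4->2
c(b5, b2) = 1->1, 2->1, 3->1, 4->1
c(c(c(b1, b4), b3), c(b5, b2)) = 1->2, 2->2, 3->2, 4->2

1->2, 2->2, 3->2, 4->2


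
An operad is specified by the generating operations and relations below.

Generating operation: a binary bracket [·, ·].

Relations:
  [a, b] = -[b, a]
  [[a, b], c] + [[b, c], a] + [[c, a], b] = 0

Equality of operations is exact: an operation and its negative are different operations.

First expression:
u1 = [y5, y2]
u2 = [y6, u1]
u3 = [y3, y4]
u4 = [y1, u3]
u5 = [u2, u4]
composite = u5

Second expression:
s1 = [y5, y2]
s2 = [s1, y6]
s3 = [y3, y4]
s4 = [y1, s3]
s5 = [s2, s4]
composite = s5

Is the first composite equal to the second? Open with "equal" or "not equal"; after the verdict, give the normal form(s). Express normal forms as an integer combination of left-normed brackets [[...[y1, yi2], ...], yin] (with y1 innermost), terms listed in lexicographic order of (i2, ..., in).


not equal; the first gives -[[[[[y1, y3], y4], y2], y5], y6] + [[[[[y1, y3], y4], y5], y2], y6] + [[[[[y1, y3], y4], y6], y2], y5] - [[[[[y1, y3], y4], y6], y5], y2] + [[[[[y1, y4], y3], y2], y5], y6] - [[[[[y1, y4], y3], y5], y2], y6] - [[[[[y1, y4], y3], y6], y2], y5] + [[[[[y1, y4], y3], y6], y5], y2] and the second [[[[[y1, y3], y4], y2], y5], y6] - [[[[[y1, y3], y4], y5], y2], y6] - [[[[[y1, y3], y4], y6], y2], y5] + [[[[[y1, y3], y4], y6], y5], y2] - [[[[[y1, y4], y3], y2], y5], y6] + [[[[[y1, y4], y3], y5], y2], y6] + [[[[[y1, y4], y3], y6], y2], y5] - [[[[[y1, y4], y3], y6], y5], y2]

Normal form of the first expression: -[[[[[y1, y3], y4], y2], y5], y6] + [[[[[y1, y3], y4], y5], y2], y6] + [[[[[y1, y3], y4], y6], y2], y5] - [[[[[y1, y3], y4], y6], y5], y2] + [[[[[y1, y4], y3], y2], y5], y6] - [[[[[y1, y4], y3], y5], y2], y6] - [[[[[y1, y4], y3], y6], y2], y5] + [[[[[y1, y4], y3], y6], y5], y2]
Normal form of the second expression: [[[[[y1, y3], y4], y2], y5], y6] - [[[[[y1, y3], y4], y5], y2], y6] - [[[[[y1, y3], y4], y6], y2], y5] + [[[[[y1, y3], y4], y6], y5], y2] - [[[[[y1, y4], y3], y2], y5], y6] + [[[[[y1, y4], y3], y5], y2], y6] + [[[[[y1, y4], y3], y6], y2], y5] - [[[[[y1, y4], y3], y6], y5], y2]
Different reductions; not equal.


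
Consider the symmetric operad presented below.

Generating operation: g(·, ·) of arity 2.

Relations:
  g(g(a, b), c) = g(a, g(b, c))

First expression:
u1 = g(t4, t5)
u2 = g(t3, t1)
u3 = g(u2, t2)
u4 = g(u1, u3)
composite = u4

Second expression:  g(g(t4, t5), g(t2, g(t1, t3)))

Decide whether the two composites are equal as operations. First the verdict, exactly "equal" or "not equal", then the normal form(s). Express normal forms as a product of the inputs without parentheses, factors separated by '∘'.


not equal; the first gives t4 ∘ t5 ∘ t3 ∘ t1 ∘ t2 and the second t4 ∘ t5 ∘ t2 ∘ t1 ∘ t3

The first expression, normalized: t4 ∘ t5 ∘ t3 ∘ t1 ∘ t2
The second expression, normalized: t4 ∘ t5 ∘ t2 ∘ t1 ∘ t3
No match — not equal.


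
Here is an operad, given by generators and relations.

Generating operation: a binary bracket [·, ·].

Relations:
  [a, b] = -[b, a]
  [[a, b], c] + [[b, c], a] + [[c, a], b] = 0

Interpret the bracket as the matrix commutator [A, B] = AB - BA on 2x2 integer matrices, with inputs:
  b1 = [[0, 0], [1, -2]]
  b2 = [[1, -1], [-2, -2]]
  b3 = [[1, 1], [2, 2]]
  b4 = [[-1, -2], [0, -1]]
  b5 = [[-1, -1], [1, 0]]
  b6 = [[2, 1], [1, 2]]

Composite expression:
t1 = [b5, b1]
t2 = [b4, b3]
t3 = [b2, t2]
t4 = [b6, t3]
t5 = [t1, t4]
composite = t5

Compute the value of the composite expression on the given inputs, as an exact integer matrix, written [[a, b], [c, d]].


[[-40, -136], [164, 40]]

[b5, b1] = [[-1, 2], [3, 1]]
[b4, b3] = [[-4, -2], [0, 4]]
[b2, [b4, b3]] = [[-4, -14], [16, 4]]
[b6, [b2, [b4, b3]]] = [[30, 8], [-8, -30]]
[[b5, b1], [b6, [b2, [b4, b3]]]] = [[-40, -136], [164, 40]]


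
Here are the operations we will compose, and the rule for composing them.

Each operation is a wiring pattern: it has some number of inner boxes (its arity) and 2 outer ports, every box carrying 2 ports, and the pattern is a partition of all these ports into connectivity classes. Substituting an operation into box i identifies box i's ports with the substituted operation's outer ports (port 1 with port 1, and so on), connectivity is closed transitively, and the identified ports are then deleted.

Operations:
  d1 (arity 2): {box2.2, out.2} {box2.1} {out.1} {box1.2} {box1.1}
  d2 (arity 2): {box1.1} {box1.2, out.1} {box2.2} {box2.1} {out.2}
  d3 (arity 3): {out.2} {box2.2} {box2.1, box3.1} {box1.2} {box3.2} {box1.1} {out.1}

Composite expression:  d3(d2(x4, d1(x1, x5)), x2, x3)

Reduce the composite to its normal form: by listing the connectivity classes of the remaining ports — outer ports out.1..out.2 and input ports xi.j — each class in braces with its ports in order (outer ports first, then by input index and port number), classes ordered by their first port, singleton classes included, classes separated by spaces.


{out.1} {out.2} {x1.1} {x1.2} {x2.1, x3.1} {x2.2} {x3.2} {x4.1} {x4.2} {x5.1} {x5.2}


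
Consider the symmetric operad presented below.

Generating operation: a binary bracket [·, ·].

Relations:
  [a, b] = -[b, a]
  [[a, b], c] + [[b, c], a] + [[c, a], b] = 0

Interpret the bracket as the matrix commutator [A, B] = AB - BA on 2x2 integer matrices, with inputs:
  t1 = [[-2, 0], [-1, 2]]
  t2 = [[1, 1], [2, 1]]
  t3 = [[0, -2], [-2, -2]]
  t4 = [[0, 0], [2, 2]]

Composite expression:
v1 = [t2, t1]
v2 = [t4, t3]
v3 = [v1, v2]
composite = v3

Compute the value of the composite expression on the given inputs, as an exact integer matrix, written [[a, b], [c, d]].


[[32, -40], [-64, -32]]


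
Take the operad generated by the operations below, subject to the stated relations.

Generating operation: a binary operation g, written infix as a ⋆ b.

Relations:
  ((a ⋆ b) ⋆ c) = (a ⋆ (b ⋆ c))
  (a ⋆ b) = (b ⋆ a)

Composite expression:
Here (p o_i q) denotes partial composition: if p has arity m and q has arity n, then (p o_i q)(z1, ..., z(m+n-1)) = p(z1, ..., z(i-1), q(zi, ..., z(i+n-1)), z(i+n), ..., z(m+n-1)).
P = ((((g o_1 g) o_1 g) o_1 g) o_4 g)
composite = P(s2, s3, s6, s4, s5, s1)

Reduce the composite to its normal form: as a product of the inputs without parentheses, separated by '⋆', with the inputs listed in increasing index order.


s1 ⋆ s2 ⋆ s3 ⋆ s4 ⋆ s5 ⋆ s6

Reordering under g is free, so list the s-inputs canonically.
(s2 ⋆ s3) collapses to s2 ⋆ s3
((s2 ⋆ s3) ⋆ s6) collapses to s2 ⋆ s3 ⋆ s6
(s4 ⋆ s5) collapses to s4 ⋆ s5
(((s2 ⋆ s3) ⋆ s6) ⋆ (s4 ⋆ s5)) collapses to s2 ⋆ s3 ⋆ s6 ⋆ s4 ⋆ s5
((((s2 ⋆ s3) ⋆ s6) ⋆ (s4 ⋆ s5)) ⋆ s1) collapses to s2 ⋆ s3 ⋆ s6 ⋆ s4 ⋆ s5 ⋆ s1
the factors in increasing index order: s1 ⋆ s2 ⋆ s3 ⋆ s4 ⋆ s5 ⋆ s6


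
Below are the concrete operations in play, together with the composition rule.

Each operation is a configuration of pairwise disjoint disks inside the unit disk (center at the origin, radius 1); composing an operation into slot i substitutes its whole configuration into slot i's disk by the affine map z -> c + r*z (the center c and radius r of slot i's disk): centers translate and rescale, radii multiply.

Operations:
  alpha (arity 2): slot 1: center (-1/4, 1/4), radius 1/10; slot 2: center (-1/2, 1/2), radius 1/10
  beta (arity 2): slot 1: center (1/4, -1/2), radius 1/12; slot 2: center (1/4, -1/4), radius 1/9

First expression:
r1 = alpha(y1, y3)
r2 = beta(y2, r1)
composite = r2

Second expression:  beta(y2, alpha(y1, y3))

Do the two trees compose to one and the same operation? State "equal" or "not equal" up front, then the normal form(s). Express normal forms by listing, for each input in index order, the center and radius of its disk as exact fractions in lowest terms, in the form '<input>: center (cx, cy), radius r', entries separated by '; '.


The first expression, normalized: y1: center (2/9, -2/9), radius 1/90; y2: center (1/4, -1/2), radius 1/12; y3: center (7/36, -7/36), radius 1/90
The second expression, normalized: y1: center (2/9, -2/9), radius 1/90; y2: center (1/4, -1/2), radius 1/12; y3: center (7/36, -7/36), radius 1/90
The forms coincide; equal.

equal: each reduces to y1: center (2/9, -2/9), radius 1/90; y2: center (1/4, -1/2), radius 1/12; y3: center (7/36, -7/36), radius 1/90


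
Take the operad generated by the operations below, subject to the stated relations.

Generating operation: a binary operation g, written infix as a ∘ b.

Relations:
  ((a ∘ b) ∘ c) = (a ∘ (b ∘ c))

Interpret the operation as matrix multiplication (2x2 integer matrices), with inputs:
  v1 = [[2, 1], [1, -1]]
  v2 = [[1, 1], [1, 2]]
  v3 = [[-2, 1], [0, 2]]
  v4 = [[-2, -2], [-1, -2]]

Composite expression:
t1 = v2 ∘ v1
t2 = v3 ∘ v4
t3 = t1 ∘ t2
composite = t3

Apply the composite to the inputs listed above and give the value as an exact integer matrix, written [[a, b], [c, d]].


(v2 ∘ v1) = [[3, 0], [4, -1]]
(v3 ∘ v4) = [[3, 2], [-2, -4]]
((v2 ∘ v1) ∘ (v3 ∘ v4)) = [[9, 6], [14, 12]]

[[9, 6], [14, 12]]


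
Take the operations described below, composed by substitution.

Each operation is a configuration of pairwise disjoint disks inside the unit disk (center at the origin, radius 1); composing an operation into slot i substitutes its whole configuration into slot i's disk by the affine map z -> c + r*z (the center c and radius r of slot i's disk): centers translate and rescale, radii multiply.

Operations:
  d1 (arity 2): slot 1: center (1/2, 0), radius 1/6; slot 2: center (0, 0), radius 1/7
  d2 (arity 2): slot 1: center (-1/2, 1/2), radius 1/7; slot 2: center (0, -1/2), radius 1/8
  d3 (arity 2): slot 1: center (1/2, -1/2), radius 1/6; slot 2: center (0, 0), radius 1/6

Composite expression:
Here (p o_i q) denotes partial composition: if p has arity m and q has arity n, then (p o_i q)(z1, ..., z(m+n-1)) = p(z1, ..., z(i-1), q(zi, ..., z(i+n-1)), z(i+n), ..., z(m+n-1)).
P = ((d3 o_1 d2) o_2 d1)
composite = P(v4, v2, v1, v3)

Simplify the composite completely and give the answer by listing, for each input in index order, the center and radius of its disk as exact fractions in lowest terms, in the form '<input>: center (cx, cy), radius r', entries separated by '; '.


v1: center (1/2, -7/12), radius 1/336; v2: center (49/96, -7/12), radius 1/288; v3: center (0, 0), radius 1/6; v4: center (5/12, -5/12), radius 1/42

Affine substitution under d3: radii multiply and v-centers shift.
tracing v4 down its 2-map path: center (5/12, -5/12), radius 1/42
tracing v2 down its 3-map path: center (49/96, -7/12), radius 1/288
tracing v1 down its 3-map path: center (1/2, -7/12), radius 1/336
tracing v3 down its 1-map path: center (0, 0), radius 1/6


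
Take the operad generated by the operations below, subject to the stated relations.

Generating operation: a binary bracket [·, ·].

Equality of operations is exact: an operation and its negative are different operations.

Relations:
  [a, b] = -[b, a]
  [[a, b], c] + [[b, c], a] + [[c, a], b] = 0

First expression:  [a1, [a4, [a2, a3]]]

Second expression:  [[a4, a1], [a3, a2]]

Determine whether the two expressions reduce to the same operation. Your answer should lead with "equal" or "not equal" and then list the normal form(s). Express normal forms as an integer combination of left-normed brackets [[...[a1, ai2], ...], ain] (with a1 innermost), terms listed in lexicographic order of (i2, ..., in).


not equal — first -[[[a1, a2], a3], a4] + [[[a1, a3], a2], a4] + [[[a1, a4], a2], a3] - [[[a1, a4], a3], a2], second [[[a1, a4], a2], a3] - [[[a1, a4], a3], a2]

The first expression, normalized: -[[[a1, a2], a3], a4] + [[[a1, a3], a2], a4] + [[[a1, a4], a2], a3] - [[[a1, a4], a3], a2]
The second expression, normalized: [[[a1, a4], a2], a3] - [[[a1, a4], a3], a2]
The forms do not match — not equal.


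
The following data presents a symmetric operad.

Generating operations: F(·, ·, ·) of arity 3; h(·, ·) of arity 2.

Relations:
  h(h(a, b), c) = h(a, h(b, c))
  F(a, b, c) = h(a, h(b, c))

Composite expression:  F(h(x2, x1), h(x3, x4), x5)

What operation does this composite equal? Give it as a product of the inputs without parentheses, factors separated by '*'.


x2 * x1 * x3 * x4 * x5

Under associativity of F, the answer is the x's in reading order.
h(x2, x1) collapses to x2 * x1
h(x3, x4) collapses to x3 * x4
F(h(x2, x1), h(x3, x4), x5) collapses to x2 * x1 * x3 * x4 * x5


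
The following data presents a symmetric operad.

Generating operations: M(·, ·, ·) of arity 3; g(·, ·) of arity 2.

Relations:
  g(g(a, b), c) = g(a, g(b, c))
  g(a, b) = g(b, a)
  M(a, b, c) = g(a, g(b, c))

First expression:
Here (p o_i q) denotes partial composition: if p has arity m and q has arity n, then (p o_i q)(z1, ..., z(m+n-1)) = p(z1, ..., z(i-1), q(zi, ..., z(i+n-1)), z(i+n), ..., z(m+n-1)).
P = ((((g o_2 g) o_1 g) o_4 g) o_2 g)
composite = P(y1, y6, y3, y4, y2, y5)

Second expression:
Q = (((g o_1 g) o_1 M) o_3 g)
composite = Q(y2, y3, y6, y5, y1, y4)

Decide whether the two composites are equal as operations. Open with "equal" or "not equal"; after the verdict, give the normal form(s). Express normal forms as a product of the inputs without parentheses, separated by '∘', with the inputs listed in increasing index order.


The first composite normalizes to y1 ∘ y2 ∘ y3 ∘ y4 ∘ y5 ∘ y6
The second composite normalizes to y1 ∘ y2 ∘ y3 ∘ y4 ∘ y5 ∘ y6
Same normal form: equal.

equal; the common form is y1 ∘ y2 ∘ y3 ∘ y4 ∘ y5 ∘ y6


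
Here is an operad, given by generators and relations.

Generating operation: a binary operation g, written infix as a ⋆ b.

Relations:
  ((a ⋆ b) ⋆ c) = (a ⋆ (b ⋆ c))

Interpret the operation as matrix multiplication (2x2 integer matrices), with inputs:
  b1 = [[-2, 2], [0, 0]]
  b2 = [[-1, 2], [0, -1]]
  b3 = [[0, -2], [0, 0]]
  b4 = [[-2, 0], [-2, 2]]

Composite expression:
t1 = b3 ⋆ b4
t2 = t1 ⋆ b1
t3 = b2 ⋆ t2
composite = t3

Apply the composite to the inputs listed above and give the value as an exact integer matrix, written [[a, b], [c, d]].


[[8, -8], [0, 0]]

(b3 ⋆ b4) = [[4, -4], [0, 0]]
((b3 ⋆ b4) ⋆ b1) = [[-8, 8], [0, 0]]
(b2 ⋆ ((b3 ⋆ b4) ⋆ b1)) = [[8, -8], [0, 0]]


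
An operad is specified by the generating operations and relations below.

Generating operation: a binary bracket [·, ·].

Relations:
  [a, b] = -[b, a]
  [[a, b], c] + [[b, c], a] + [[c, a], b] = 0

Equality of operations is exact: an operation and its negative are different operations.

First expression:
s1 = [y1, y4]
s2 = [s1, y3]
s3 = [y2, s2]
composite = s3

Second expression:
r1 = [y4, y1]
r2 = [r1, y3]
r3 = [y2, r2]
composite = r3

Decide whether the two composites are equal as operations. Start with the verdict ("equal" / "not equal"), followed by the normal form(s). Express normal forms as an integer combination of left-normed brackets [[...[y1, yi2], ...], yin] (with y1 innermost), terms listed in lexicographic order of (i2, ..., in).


not equal; first: -[[[y1, y4], y3], y2]; second: [[[y1, y4], y3], y2]

The first expression reduces to -[[[y1, y4], y3], y2]
The second expression reduces to [[[y1, y4], y3], y2]
Distinct normal forms: not equal.


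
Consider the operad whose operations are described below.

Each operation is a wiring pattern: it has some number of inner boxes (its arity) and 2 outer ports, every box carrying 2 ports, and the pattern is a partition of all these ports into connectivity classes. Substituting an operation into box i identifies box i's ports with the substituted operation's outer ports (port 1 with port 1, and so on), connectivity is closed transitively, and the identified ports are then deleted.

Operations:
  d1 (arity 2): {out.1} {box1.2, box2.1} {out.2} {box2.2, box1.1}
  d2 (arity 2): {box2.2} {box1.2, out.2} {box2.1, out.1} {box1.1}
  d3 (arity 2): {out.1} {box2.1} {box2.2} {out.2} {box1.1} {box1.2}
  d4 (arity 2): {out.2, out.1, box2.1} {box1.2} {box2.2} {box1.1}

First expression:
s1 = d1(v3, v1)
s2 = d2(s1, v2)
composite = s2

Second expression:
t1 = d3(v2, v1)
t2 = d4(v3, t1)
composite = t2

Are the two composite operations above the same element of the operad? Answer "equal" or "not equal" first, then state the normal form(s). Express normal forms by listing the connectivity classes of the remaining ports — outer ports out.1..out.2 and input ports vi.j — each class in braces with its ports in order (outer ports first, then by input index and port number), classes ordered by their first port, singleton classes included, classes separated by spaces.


not equal — first {out.1, v2.1} {out.2} {v1.1, v3.2} {v1.2, v3.1} {v2.2}, second {out.1, out.2} {v1.1} {v1.2} {v2.1} {v2.2} {v3.1} {v3.2}

The first composite normalizes to {out.1, v2.1} {out.2} {v1.1, v3.2} {v1.2, v3.1} {v2.2}
The second composite normalizes to {out.1, out.2} {v1.1} {v1.2} {v2.1} {v2.2} {v3.1} {v3.2}
The forms do not match — not equal.


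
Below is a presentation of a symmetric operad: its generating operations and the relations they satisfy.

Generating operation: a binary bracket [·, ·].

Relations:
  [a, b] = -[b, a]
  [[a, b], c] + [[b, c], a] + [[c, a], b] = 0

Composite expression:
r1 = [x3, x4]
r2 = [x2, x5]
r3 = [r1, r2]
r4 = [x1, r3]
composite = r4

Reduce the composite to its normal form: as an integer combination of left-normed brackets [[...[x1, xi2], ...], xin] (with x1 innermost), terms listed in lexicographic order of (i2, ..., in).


-[[[[x1, x2], x5], x3], x4] + [[[[x1, x2], x5], x4], x3] + [[[[x1, x3], x4], x2], x5] - [[[[x1, x3], x4], x5], x2] - [[[[x1, x4], x3], x2], x5] + [[[[x1, x4], x3], x5], x2] + [[[[x1, x5], x2], x3], x4] - [[[[x1, x5], x2], x4], x3]

Expand each bracket as ab - ba; the x1-initial words give the coefficients.
Composite bracket: [x1, [[x3, x4], [x2, x5]]]
The bracket unfolds into 16 signed words via [a, b] = ab - ba (2^4 = 16).
Coefficients come from the x1-initial words:
  x1x2x5x3x4 appears with sign -1, giving the term -[[[[x1, x2], x5], x3], x4]
  x1x2x5x4x3 appears with sign +1, giving the term +[[[[x1, x2], x5], x4], x3]
  x1x3x4x2x5 appears with sign +1, giving the term +[[[[x1, x3], x4], x2], x5]
  x1x3x4x5x2 appears with sign -1, giving the term -[[[[x1, x3], x4], x5], x2]
  x1x4x3x2x5 appears with sign -1, giving the term -[[[[x1, x4], x3], x2], x5]
  x1x4x3x5x2 appears with sign +1, giving the term +[[[[x1, x4], x3], x5], x2]
  x1x5x2x3x4 appears with sign +1, giving the term +[[[[x1, x5], x2], x3], x4]
  x1x5x2x4x3 appears with sign -1, giving the term -[[[[x1, x5], x2], x4], x3]


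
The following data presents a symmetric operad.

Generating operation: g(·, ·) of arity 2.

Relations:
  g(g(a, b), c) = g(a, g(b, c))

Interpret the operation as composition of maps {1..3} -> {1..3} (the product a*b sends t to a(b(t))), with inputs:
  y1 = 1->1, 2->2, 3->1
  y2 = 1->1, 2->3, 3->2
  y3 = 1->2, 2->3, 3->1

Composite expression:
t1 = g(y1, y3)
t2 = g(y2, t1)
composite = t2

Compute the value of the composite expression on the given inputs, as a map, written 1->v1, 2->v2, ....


1->3, 2->1, 3->1

g(y1, y3) = 1->2, 2->1, 3->1
g(y2, g(y1, y3)) = 1->3, 2->1, 3->1


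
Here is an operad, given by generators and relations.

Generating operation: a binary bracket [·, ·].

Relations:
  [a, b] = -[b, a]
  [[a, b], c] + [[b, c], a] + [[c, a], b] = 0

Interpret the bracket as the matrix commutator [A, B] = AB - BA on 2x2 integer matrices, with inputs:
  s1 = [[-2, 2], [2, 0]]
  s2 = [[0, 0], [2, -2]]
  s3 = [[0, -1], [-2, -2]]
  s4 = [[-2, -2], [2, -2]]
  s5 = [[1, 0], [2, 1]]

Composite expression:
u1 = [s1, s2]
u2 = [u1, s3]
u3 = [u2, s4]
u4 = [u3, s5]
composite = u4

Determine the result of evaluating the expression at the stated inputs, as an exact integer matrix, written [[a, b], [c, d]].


[[-128, 0], [-256, 128]]

[s1, s2] = [[4, -4], [8, -4]]
[[s1, s2], s3] = [[16, 0], [32, -16]]
[[[s1, s2], s3], s4] = [[64, -64], [-64, -64]]
[[[[s1, s2], s3], s4], s5] = [[-128, 0], [-256, 128]]


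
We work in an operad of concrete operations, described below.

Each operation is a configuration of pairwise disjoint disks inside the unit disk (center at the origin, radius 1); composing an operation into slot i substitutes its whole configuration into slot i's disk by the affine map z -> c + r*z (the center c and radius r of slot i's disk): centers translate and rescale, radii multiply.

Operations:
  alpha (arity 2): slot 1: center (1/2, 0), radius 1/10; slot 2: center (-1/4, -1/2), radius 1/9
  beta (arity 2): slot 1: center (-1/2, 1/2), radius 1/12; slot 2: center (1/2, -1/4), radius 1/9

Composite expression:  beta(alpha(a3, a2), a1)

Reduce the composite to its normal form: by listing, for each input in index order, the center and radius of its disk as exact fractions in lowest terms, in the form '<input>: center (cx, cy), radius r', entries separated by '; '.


Nesting under beta composes maps z -> c + r*z down each a-path.
for a3, the 2-step affine chain lands on center (-11/24, 1/2), radius 1/120
for a2, the 2-step affine chain lands on center (-25/48, 11/24), radius 1/108
for a1, the 1-step affine chain lands on center (1/2, -1/4), radius 1/9

a1: center (1/2, -1/4), radius 1/9; a2: center (-25/48, 11/24), radius 1/108; a3: center (-11/24, 1/2), radius 1/120


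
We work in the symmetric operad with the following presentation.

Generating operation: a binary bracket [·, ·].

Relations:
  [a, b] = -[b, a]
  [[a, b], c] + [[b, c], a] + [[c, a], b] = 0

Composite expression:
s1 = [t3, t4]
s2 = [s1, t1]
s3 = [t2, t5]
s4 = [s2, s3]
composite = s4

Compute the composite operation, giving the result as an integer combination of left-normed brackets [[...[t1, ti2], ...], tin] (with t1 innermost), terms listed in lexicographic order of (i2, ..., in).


-[[[[t1, t3], t4], t2], t5] + [[[[t1, t3], t4], t5], t2] + [[[[t1, t4], t3], t2], t5] - [[[[t1, t4], t3], t5], t2]

Antisymmetry and Jacobi reduce to t1-anchored left-normed brackets.
Composite bracket: [[[t3, t4], t1], [t2, t5]]
Under [a, b] = ab - ba we get 16 signed associative words (2^4 = 16).
Coefficients come from the t1-initial words:
  word t1t3t4t2t5 has sign -1, contributing -[[[[t1, t3], t4], t2], t5]
  word t1t3t4t5t2 has sign +1, contributing +[[[[t1, t3], t4], t5], t2]
  word t1t4t3t2t5 has sign +1, contributing +[[[[t1, t4], t3], t2], t5]
  word t1t4t3t5t2 has sign -1, contributing -[[[[t1, t4], t3], t5], t2]


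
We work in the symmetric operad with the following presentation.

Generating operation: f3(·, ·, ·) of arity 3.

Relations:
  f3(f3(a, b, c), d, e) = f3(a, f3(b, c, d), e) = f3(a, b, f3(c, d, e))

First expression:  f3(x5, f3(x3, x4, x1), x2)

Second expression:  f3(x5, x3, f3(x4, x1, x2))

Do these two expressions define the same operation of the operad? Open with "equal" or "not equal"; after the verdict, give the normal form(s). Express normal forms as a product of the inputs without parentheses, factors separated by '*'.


equal: each reduces to x5 * x3 * x4 * x1 * x2

Reducing the first expression gives x5 * x3 * x4 * x1 * x2
Reducing the second expression gives x5 * x3 * x4 * x1 * x2
One common form — equal.


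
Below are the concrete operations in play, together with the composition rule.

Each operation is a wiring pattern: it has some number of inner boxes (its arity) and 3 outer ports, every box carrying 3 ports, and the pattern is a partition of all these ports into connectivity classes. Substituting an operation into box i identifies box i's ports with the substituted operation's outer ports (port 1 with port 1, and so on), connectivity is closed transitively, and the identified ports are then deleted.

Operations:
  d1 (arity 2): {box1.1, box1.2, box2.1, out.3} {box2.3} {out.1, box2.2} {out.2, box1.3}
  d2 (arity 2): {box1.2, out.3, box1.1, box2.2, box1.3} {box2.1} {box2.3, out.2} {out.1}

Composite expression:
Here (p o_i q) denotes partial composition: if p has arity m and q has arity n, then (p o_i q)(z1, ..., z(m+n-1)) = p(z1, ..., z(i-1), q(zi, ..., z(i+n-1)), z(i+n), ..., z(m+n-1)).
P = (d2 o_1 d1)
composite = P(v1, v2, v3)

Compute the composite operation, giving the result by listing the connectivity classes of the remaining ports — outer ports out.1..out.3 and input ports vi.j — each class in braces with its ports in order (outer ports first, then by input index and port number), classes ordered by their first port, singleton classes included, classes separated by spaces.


After gluing at d2, chains via deleted ports link the v-ports.
through d1, on inputs (v1, v2): {out.1, v2.2} {out.2, v1.3} {out.3, v1.1, v1.2, v2.1} {v2.3} (out.j = stage outer ports)
through d2, on inputs (v1, v2, v3): {out.1} {out.2, v3.3} {out.3, v1.1, v1.2, v1.3, v2.1, v2.2, v3.2} {v2.3} {v3.1} (out.j = stage outer ports)

{out.1} {out.2, v3.3} {out.3, v1.1, v1.2, v1.3, v2.1, v2.2, v3.2} {v2.3} {v3.1}


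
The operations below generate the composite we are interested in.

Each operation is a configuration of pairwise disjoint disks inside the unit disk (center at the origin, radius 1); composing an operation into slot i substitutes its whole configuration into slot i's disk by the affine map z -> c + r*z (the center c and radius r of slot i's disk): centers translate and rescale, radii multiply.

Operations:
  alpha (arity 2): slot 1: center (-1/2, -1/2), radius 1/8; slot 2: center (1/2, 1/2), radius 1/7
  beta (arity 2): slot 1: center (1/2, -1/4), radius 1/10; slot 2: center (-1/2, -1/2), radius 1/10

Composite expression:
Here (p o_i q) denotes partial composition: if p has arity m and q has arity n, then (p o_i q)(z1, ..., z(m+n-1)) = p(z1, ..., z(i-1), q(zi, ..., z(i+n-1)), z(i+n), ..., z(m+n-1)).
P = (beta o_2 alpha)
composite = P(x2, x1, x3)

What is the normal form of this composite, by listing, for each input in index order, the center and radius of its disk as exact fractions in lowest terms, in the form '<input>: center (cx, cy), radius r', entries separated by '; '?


Follow each x-input down from beta: c' goes to c + r*c', radius to r*r'.
input x2: applying the 1 nested substitution gives center (1/2, -1/4), radius 1/10
input x1: applying the 2 nested substitutions gives center (-11/20, -11/20), radius 1/80
input x3: applying the 2 nested substitutions gives center (-9/20, -9/20), radius 1/70

x1: center (-11/20, -11/20), radius 1/80; x2: center (1/2, -1/4), radius 1/10; x3: center (-9/20, -9/20), radius 1/70


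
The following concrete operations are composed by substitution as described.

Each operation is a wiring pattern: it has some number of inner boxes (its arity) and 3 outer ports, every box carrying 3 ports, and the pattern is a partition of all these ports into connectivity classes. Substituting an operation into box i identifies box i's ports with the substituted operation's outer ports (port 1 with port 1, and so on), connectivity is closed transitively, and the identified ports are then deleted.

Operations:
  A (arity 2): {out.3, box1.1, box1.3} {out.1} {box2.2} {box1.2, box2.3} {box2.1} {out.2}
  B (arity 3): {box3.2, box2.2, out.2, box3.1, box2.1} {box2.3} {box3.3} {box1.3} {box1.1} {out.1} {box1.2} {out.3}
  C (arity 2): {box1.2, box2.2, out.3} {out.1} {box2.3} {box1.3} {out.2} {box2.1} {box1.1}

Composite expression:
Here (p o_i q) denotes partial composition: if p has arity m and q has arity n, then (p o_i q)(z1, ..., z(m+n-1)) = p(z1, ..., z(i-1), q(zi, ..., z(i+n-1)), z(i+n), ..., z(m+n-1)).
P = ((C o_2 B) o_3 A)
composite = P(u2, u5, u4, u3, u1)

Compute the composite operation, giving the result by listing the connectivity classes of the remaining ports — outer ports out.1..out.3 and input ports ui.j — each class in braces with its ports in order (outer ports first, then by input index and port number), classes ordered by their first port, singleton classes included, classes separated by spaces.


{out.1} {out.2} {out.3, u1.1, u1.2, u2.2} {u1.3} {u2.1} {u2.3} {u3.1} {u3.2} {u3.3, u4.2} {u4.1, u4.3} {u5.1} {u5.2} {u5.3}

After gluing at C, chains via deleted ports link the u-ports.
composing A on (u4, u3), with out.j its own outer ports: {out.1} {out.2} {out.3, u4.1, u4.3} {u3.1} {u3.2} {u3.3, u4.2}
composing B on (u5, u4, u3, u1), with out.j its own outer ports: {out.1} {out.2, u1.1, u1.2} {out.3} {u1.3} {u3.1} {u3.2} {u3.3, u4.2} {u4.1, u4.3} {u5.1} {u5.2} {u5.3}
composing C on (u2, u5, u4, u3, u1), with out.j its own outer ports: {out.1} {out.2} {out.3, u1.1, u1.2, u2.2} {u1.3} {u2.1} {u2.3} {u3.1} {u3.2} {u3.3, u4.2} {u4.1, u4.3} {u5.1} {u5.2} {u5.3}


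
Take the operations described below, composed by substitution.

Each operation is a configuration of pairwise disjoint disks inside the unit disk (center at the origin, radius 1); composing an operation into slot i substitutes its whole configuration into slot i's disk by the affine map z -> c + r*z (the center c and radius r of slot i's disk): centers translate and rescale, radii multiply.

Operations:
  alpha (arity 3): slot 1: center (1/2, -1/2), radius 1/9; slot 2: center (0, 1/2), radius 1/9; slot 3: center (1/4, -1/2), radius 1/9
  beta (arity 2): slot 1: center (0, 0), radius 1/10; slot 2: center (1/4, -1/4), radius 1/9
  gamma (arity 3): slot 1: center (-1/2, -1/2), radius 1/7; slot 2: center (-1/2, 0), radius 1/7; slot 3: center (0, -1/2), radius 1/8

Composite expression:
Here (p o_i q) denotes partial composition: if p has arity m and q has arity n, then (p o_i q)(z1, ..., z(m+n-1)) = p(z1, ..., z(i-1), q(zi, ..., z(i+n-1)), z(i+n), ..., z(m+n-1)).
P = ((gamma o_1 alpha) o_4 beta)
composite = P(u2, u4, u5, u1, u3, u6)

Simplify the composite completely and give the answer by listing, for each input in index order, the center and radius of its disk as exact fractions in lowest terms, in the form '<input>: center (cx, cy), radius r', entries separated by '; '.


Each u-disk chains the slot maps above it in gamma; radii multiply.
u2: after 2 affine steps, its disk has center (-3/7, -4/7), radius 1/63
u4: after 2 affine steps, its disk has center (-1/2, -3/7), radius 1/63
u5: after 2 affine steps, its disk has center (-13/28, -4/7), radius 1/63
u1: after 2 affine steps, its disk has center (-1/2, 0), radius 1/70
u3: after 2 affine steps, its disk has center (-13/28, -1/28), radius 1/63
u6: after 1 affine step, its disk has center (0, -1/2), radius 1/8

u1: center (-1/2, 0), radius 1/70; u2: center (-3/7, -4/7), radius 1/63; u3: center (-13/28, -1/28), radius 1/63; u4: center (-1/2, -3/7), radius 1/63; u5: center (-13/28, -4/7), radius 1/63; u6: center (0, -1/2), radius 1/8
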